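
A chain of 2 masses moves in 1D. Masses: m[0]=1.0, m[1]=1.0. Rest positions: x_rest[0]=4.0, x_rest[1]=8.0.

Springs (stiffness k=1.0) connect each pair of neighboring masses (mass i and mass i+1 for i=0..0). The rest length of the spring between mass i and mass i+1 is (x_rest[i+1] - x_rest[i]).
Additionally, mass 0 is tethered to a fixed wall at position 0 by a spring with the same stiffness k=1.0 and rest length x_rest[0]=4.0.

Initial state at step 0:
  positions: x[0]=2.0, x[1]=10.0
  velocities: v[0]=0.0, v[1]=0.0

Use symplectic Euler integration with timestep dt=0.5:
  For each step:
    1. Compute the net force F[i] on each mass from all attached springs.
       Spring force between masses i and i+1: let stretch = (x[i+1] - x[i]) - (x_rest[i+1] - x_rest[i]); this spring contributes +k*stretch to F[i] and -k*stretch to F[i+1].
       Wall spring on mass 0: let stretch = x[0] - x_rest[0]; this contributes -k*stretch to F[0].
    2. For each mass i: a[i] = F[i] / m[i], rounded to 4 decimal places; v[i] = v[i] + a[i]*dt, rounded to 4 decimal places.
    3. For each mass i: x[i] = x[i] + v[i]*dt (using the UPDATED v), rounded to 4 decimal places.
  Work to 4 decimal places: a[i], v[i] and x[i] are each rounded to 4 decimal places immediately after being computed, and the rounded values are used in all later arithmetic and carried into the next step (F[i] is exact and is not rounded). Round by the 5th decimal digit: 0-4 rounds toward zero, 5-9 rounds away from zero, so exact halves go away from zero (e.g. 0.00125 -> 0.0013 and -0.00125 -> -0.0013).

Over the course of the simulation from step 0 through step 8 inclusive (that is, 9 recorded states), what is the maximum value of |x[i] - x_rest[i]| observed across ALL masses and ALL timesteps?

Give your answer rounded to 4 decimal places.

Step 0: x=[2.0000 10.0000] v=[0.0000 0.0000]
Step 1: x=[3.5000 9.0000] v=[3.0000 -2.0000]
Step 2: x=[5.5000 7.6250] v=[4.0000 -2.7500]
Step 3: x=[6.6563 6.7188] v=[2.3125 -1.8125]
Step 4: x=[6.1641 6.7970] v=[-0.9844 0.1563]
Step 5: x=[4.2891 7.7170] v=[-3.7500 1.8399]
Step 6: x=[2.1988 8.7800] v=[-4.1806 2.1260]
Step 7: x=[1.2041 9.1977] v=[-1.9894 0.8354]
Step 8: x=[1.9068 8.6170] v=[1.4054 -1.1614]
Max displacement = 2.7959

Answer: 2.7959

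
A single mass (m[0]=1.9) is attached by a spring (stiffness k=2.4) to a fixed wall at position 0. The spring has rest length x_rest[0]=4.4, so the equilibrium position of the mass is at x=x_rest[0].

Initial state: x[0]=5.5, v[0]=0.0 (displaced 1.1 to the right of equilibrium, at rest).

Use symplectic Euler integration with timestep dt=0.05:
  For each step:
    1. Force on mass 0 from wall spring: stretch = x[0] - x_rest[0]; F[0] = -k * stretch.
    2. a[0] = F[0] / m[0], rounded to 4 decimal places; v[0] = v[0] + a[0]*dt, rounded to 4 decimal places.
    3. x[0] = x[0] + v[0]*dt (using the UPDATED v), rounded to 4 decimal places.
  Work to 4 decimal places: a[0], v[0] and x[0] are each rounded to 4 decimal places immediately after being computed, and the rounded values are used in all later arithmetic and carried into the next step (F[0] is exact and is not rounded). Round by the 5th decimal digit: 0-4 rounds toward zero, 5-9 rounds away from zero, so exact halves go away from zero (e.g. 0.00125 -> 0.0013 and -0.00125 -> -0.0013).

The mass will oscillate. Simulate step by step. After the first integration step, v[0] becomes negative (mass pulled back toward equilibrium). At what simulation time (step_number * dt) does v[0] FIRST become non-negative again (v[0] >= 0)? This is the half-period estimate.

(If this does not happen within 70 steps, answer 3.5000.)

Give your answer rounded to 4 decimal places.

Answer: 2.8000

Derivation:
Step 0: x=[5.5000] v=[0.0000]
Step 1: x=[5.4965] v=[-0.0695]
Step 2: x=[5.4896] v=[-0.1388]
Step 3: x=[5.4792] v=[-0.2076]
Step 4: x=[5.4654] v=[-0.2758]
Step 5: x=[5.4482] v=[-0.3431]
Step 6: x=[5.4277] v=[-0.4093]
Step 7: x=[5.4040] v=[-0.4742]
Step 8: x=[5.3771] v=[-0.5376]
Step 9: x=[5.3471] v=[-0.5993]
Step 10: x=[5.3141] v=[-0.6591]
Step 11: x=[5.2783] v=[-0.7168]
Step 12: x=[5.2397] v=[-0.7723]
Step 13: x=[5.1984] v=[-0.8253]
Step 14: x=[5.1546] v=[-0.8757]
Step 15: x=[5.1084] v=[-0.9234]
Step 16: x=[5.0600] v=[-0.9681]
Step 17: x=[5.0095] v=[-1.0098]
Step 18: x=[4.9571] v=[-1.0483]
Step 19: x=[4.9029] v=[-1.0835]
Step 20: x=[4.8471] v=[-1.1153]
Step 21: x=[4.7899] v=[-1.1435]
Step 22: x=[4.7315] v=[-1.1681]
Step 23: x=[4.6721] v=[-1.1890]
Step 24: x=[4.6118] v=[-1.2062]
Step 25: x=[4.5508] v=[-1.2196]
Step 26: x=[4.4893] v=[-1.2291]
Step 27: x=[4.4276] v=[-1.2347]
Step 28: x=[4.3658] v=[-1.2364]
Step 29: x=[4.3041] v=[-1.2342]
Step 30: x=[4.2427] v=[-1.2281]
Step 31: x=[4.1818] v=[-1.2182]
Step 32: x=[4.1216] v=[-1.2044]
Step 33: x=[4.0623] v=[-1.1868]
Step 34: x=[4.0040] v=[-1.1655]
Step 35: x=[3.9470] v=[-1.1405]
Step 36: x=[3.8914] v=[-1.1119]
Step 37: x=[3.8374] v=[-1.0798]
Step 38: x=[3.7852] v=[-1.0443]
Step 39: x=[3.7349] v=[-1.0055]
Step 40: x=[3.6867] v=[-0.9635]
Step 41: x=[3.6408] v=[-0.9185]
Step 42: x=[3.5973] v=[-0.8706]
Step 43: x=[3.5563] v=[-0.8199]
Step 44: x=[3.5180] v=[-0.7666]
Step 45: x=[3.4825] v=[-0.7109]
Step 46: x=[3.4499] v=[-0.6530]
Step 47: x=[3.4203] v=[-0.5930]
Step 48: x=[3.3937] v=[-0.5311]
Step 49: x=[3.3703] v=[-0.4675]
Step 50: x=[3.3502] v=[-0.4025]
Step 51: x=[3.3334] v=[-0.3362]
Step 52: x=[3.3200] v=[-0.2688]
Step 53: x=[3.3100] v=[-0.2006]
Step 54: x=[3.3034] v=[-0.1318]
Step 55: x=[3.3003] v=[-0.0625]
Step 56: x=[3.3007] v=[0.0070]
First v>=0 after going negative at step 56, time=2.8000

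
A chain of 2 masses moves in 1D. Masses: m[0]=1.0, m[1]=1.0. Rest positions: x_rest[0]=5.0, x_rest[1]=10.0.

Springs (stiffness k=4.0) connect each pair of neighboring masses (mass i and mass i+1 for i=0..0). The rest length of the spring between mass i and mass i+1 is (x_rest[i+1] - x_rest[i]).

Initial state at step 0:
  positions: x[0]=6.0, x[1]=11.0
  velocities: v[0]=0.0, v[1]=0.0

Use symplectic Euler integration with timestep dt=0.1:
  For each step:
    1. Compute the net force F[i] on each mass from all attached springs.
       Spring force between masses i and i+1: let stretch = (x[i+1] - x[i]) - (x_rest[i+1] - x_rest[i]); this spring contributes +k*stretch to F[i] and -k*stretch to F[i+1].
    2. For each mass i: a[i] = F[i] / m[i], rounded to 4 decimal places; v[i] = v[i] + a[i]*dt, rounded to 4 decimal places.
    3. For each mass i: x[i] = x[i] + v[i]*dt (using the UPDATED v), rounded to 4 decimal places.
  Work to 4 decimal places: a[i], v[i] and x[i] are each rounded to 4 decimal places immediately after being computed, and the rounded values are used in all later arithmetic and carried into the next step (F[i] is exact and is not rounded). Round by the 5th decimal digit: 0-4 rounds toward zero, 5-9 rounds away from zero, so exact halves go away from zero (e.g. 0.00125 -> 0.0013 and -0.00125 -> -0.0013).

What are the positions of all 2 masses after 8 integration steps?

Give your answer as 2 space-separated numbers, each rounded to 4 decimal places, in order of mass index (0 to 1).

Step 0: x=[6.0000 11.0000] v=[0.0000 0.0000]
Step 1: x=[6.0000 11.0000] v=[0.0000 0.0000]
Step 2: x=[6.0000 11.0000] v=[0.0000 0.0000]
Step 3: x=[6.0000 11.0000] v=[0.0000 0.0000]
Step 4: x=[6.0000 11.0000] v=[0.0000 0.0000]
Step 5: x=[6.0000 11.0000] v=[0.0000 0.0000]
Step 6: x=[6.0000 11.0000] v=[0.0000 0.0000]
Step 7: x=[6.0000 11.0000] v=[0.0000 0.0000]
Step 8: x=[6.0000 11.0000] v=[0.0000 0.0000]

Answer: 6.0000 11.0000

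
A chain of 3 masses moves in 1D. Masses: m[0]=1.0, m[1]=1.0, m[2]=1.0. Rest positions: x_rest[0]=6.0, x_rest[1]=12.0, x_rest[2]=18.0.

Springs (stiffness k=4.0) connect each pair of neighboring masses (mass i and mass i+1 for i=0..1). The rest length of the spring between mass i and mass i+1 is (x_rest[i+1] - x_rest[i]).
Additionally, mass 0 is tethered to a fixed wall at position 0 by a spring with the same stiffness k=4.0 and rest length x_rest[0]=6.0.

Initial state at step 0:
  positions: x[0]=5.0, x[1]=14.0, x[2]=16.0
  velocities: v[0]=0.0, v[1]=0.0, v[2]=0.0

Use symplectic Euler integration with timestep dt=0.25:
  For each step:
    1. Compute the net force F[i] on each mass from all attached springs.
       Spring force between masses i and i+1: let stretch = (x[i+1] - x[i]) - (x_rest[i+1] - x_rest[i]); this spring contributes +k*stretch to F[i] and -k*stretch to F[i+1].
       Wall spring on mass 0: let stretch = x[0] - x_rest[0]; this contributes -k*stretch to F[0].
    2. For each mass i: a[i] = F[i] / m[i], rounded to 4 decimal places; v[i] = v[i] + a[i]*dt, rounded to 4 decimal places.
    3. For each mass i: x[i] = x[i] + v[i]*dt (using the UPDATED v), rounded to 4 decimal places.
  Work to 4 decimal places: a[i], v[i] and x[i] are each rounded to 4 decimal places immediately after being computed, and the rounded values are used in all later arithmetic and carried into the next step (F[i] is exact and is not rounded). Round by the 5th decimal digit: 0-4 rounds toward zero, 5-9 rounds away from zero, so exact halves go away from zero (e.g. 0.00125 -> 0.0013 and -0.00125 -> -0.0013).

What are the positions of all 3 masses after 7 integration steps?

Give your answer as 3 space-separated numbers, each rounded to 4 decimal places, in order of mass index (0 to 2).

Answer: 4.7110 13.7327 17.2699

Derivation:
Step 0: x=[5.0000 14.0000 16.0000] v=[0.0000 0.0000 0.0000]
Step 1: x=[6.0000 12.2500 17.0000] v=[4.0000 -7.0000 4.0000]
Step 2: x=[7.0625 10.1250 18.3125] v=[4.2500 -8.5000 5.2500]
Step 3: x=[7.1250 9.2813 19.0781] v=[0.2500 -3.3750 3.0625]
Step 4: x=[5.9453 10.3477 18.8945] v=[-4.7187 4.2655 -0.7343]
Step 5: x=[4.3799 12.4502 18.0742] v=[-6.2616 8.4099 -3.2811]
Step 6: x=[3.7371 13.9411 17.3479] v=[-2.5712 5.9636 -2.9051]
Step 7: x=[4.7110 13.7327 17.2699] v=[3.8957 -0.8336 -0.3119]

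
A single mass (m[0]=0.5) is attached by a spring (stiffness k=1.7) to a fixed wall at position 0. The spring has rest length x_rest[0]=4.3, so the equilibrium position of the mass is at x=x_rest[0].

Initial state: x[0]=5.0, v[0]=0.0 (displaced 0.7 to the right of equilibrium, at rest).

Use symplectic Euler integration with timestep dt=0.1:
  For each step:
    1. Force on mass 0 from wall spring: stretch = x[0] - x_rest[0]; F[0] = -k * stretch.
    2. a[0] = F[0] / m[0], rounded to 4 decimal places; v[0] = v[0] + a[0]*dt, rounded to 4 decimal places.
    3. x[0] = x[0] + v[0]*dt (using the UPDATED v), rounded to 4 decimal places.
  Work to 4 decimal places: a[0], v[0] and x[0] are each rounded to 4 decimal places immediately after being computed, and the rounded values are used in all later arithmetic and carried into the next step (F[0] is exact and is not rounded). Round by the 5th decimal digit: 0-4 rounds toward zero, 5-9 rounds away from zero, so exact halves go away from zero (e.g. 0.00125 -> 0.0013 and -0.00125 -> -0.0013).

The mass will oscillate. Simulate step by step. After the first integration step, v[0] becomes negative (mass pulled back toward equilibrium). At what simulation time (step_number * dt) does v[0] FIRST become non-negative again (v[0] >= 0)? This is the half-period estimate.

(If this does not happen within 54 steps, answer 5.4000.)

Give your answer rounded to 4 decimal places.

Step 0: x=[5.0000] v=[0.0000]
Step 1: x=[4.9762] v=[-0.2380]
Step 2: x=[4.9294] v=[-0.4679]
Step 3: x=[4.8612] v=[-0.6819]
Step 4: x=[4.7739] v=[-0.8727]
Step 5: x=[4.6705] v=[-1.0338]
Step 6: x=[4.5545] v=[-1.1598]
Step 7: x=[4.4299] v=[-1.2463]
Step 8: x=[4.3009] v=[-1.2905]
Step 9: x=[4.1718] v=[-1.2908]
Step 10: x=[4.0471] v=[-1.2472]
Step 11: x=[3.9310] v=[-1.1612]
Step 12: x=[3.8274] v=[-1.0357]
Step 13: x=[3.7399] v=[-0.8750]
Step 14: x=[3.6714] v=[-0.6846]
Step 15: x=[3.6243] v=[-0.4709]
Step 16: x=[3.6002] v=[-0.2412]
Step 17: x=[3.5999] v=[-0.0033]
Step 18: x=[3.6234] v=[0.2347]
First v>=0 after going negative at step 18, time=1.8000

Answer: 1.8000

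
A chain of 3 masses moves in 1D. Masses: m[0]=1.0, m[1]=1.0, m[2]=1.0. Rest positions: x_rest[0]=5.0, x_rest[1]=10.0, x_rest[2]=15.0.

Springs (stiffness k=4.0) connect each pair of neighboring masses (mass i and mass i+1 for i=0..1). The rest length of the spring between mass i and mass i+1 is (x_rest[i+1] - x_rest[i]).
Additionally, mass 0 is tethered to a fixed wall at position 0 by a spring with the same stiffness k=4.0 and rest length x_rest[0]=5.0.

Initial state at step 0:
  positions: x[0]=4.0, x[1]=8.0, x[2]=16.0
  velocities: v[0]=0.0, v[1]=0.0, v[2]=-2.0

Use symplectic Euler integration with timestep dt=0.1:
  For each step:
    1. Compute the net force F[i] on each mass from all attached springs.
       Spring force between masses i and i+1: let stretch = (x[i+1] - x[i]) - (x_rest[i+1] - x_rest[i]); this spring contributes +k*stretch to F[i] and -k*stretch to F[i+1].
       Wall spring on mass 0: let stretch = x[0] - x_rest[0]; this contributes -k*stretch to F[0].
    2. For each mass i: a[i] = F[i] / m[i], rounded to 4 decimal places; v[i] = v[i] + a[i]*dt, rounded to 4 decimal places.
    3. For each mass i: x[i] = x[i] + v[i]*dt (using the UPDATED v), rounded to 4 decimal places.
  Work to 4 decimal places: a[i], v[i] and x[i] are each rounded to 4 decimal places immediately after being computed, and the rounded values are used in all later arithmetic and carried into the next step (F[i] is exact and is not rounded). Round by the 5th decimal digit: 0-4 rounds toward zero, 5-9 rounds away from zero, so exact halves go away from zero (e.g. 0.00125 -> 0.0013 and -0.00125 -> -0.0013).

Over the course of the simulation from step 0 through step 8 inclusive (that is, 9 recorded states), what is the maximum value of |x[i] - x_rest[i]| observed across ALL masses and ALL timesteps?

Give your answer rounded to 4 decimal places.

Answer: 2.5096

Derivation:
Step 0: x=[4.0000 8.0000 16.0000] v=[0.0000 0.0000 -2.0000]
Step 1: x=[4.0000 8.1600 15.6800] v=[0.0000 1.6000 -3.2000]
Step 2: x=[4.0064 8.4544 15.2592] v=[0.0640 2.9440 -4.2080]
Step 3: x=[4.0305 8.8431 14.7662] v=[0.2406 3.8867 -4.9299]
Step 4: x=[4.0858 9.2762 14.2363] v=[0.5534 4.3309 -5.2991]
Step 5: x=[4.1853 9.7001 13.7080] v=[0.9952 4.2388 -5.2831]
Step 6: x=[4.3380 10.0637 13.2194] v=[1.5270 3.6360 -4.8863]
Step 7: x=[4.5462 10.3245 12.8045] v=[2.0821 2.6080 -4.1486]
Step 8: x=[4.8037 10.4534 12.4904] v=[2.5749 1.2887 -3.1406]
Max displacement = 2.5096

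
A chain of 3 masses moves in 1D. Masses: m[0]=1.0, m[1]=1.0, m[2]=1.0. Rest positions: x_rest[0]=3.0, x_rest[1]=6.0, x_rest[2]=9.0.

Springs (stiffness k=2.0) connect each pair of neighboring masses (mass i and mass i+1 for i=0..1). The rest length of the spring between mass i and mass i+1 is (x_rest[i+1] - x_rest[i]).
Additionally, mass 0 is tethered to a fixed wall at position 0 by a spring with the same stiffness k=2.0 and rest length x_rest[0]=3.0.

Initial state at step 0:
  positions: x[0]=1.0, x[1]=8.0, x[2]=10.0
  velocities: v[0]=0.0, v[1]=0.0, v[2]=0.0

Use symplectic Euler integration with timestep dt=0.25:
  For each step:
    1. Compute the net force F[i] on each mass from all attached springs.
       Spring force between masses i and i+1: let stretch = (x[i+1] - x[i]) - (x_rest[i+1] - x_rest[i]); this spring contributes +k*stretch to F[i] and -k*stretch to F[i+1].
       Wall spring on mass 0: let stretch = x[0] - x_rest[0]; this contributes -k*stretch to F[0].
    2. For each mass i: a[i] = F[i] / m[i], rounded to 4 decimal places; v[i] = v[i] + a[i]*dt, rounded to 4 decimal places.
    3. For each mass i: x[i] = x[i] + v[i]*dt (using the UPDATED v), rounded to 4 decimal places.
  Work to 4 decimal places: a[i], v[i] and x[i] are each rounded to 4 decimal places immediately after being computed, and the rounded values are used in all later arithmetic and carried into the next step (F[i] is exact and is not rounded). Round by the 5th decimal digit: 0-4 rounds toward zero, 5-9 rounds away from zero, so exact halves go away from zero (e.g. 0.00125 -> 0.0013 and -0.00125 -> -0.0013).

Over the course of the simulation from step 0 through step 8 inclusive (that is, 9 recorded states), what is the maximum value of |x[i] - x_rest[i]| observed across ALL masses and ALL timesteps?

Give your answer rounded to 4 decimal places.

Step 0: x=[1.0000 8.0000 10.0000] v=[0.0000 0.0000 0.0000]
Step 1: x=[1.7500 7.3750 10.1250] v=[3.0000 -2.5000 0.5000]
Step 2: x=[2.9844 6.3906 10.2813] v=[4.9375 -3.9375 0.6250]
Step 3: x=[4.2715 5.4668 10.3262] v=[5.1484 -3.6953 0.1797]
Step 4: x=[5.1741 5.0010 10.1387] v=[3.6103 -1.8633 -0.7500]
Step 5: x=[5.4083 5.1990 9.6840] v=[0.9367 0.7921 -1.8189]
Step 6: x=[4.9403 5.9838 9.0437] v=[-1.8721 3.1393 -2.5614]
Step 7: x=[3.9852 7.0207 8.3959] v=[-3.8205 4.1475 -2.5914]
Step 8: x=[2.9114 7.8501 7.9512] v=[-4.2954 3.3174 -1.7790]
Max displacement = 2.4083

Answer: 2.4083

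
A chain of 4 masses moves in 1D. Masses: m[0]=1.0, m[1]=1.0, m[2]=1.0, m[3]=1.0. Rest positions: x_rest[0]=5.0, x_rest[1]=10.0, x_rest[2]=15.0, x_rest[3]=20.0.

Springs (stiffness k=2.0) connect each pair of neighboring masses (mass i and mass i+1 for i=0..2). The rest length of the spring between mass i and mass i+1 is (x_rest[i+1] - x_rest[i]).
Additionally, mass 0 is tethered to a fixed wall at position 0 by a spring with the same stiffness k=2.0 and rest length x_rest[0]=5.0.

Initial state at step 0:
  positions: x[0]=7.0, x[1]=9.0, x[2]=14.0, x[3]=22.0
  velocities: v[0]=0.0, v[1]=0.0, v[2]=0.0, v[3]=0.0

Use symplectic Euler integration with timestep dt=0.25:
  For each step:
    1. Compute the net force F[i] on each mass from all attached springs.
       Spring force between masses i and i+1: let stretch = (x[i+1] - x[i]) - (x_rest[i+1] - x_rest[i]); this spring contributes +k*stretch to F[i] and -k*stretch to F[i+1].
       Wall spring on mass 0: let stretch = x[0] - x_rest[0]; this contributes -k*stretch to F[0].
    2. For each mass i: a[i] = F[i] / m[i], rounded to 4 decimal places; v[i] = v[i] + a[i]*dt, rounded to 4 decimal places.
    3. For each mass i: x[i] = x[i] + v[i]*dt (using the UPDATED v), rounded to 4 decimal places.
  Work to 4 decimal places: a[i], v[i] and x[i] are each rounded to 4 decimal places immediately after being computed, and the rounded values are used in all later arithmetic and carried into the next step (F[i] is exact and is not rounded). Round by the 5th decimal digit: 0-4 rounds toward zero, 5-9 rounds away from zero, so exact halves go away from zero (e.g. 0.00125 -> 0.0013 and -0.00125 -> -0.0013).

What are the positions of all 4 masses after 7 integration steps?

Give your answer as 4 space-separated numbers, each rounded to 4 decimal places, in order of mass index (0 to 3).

Step 0: x=[7.0000 9.0000 14.0000 22.0000] v=[0.0000 0.0000 0.0000 0.0000]
Step 1: x=[6.3750 9.3750 14.3750 21.6250] v=[-2.5000 1.5000 1.5000 -1.5000]
Step 2: x=[5.3281 10.0000 15.0313 20.9688] v=[-4.1875 2.5000 2.6250 -2.6250]
Step 3: x=[4.1992 10.6699 15.8008 20.1954] v=[-4.5156 2.6797 3.0781 -3.0938]
Step 4: x=[3.3542 11.1724 16.4783 19.4976] v=[-3.3799 2.0098 2.7100 -2.7911]
Step 5: x=[3.0672 11.3608 16.8700 19.0474] v=[-1.1479 0.7537 1.5667 -1.8008]
Step 6: x=[3.4335 11.2012 16.8452 18.9500] v=[1.4653 -0.6385 -0.0992 -0.3895]
Step 7: x=[4.3416 10.7761 16.3780 19.2145] v=[3.6324 -1.7004 -1.8688 1.0581]

Answer: 4.3416 10.7761 16.3780 19.2145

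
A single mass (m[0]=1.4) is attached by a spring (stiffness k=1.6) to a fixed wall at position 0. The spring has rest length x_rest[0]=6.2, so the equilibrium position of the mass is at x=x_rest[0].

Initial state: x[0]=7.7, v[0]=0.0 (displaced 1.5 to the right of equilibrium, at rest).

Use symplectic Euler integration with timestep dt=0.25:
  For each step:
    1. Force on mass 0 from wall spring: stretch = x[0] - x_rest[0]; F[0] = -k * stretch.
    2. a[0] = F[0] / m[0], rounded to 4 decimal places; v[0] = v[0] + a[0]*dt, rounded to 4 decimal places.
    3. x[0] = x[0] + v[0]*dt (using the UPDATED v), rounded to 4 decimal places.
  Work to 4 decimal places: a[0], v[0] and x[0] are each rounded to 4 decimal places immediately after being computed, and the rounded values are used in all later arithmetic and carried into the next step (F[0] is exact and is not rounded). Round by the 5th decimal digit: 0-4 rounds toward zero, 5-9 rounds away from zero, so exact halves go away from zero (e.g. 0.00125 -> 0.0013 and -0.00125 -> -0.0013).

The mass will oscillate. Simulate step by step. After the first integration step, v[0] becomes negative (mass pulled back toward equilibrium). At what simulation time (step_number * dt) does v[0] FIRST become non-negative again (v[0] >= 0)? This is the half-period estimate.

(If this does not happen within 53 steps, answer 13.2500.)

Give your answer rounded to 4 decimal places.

Answer: 3.0000

Derivation:
Step 0: x=[7.7000] v=[0.0000]
Step 1: x=[7.5929] v=[-0.4286]
Step 2: x=[7.3863] v=[-0.8266]
Step 3: x=[7.0949] v=[-1.1656]
Step 4: x=[6.7396] v=[-1.4213]
Step 5: x=[6.3457] v=[-1.5755]
Step 6: x=[5.9414] v=[-1.6171]
Step 7: x=[5.5556] v=[-1.5432]
Step 8: x=[5.2158] v=[-1.3591]
Step 9: x=[4.9463] v=[-1.0779]
Step 10: x=[4.7664] v=[-0.7197]
Step 11: x=[4.6889] v=[-0.3101]
Step 12: x=[4.7193] v=[0.1217]
First v>=0 after going negative at step 12, time=3.0000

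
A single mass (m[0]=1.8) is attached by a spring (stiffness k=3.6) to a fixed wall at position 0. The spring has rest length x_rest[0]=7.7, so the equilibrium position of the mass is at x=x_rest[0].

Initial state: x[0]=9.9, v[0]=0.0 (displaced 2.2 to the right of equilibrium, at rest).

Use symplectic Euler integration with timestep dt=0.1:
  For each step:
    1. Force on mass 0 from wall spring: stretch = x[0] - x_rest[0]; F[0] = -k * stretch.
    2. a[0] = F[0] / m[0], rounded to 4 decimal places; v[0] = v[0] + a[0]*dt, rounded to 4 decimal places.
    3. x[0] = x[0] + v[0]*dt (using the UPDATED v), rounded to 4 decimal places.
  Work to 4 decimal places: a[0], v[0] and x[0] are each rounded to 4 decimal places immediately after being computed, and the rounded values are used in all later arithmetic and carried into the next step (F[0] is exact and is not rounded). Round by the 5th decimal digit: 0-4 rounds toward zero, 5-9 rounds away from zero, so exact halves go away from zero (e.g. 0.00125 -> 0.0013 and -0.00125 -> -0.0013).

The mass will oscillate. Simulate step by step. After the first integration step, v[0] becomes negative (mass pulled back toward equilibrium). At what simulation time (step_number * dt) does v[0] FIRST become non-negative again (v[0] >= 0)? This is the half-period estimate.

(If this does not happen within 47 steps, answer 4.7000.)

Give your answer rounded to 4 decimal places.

Step 0: x=[9.9000] v=[0.0000]
Step 1: x=[9.8560] v=[-0.4400]
Step 2: x=[9.7689] v=[-0.8712]
Step 3: x=[9.6404] v=[-1.2850]
Step 4: x=[9.4731] v=[-1.6731]
Step 5: x=[9.2703] v=[-2.0277]
Step 6: x=[9.0361] v=[-2.3418]
Step 7: x=[8.7752] v=[-2.6090]
Step 8: x=[8.4928] v=[-2.8240]
Step 9: x=[8.1945] v=[-2.9826]
Step 10: x=[7.8864] v=[-3.0815]
Step 11: x=[7.5745] v=[-3.1188]
Step 12: x=[7.2651] v=[-3.0937]
Step 13: x=[6.9644] v=[-3.0067]
Step 14: x=[6.6784] v=[-2.8596]
Step 15: x=[6.4129] v=[-2.6553]
Step 16: x=[6.1731] v=[-2.3979]
Step 17: x=[5.9639] v=[-2.0925]
Step 18: x=[5.7894] v=[-1.7453]
Step 19: x=[5.6531] v=[-1.3632]
Step 20: x=[5.5577] v=[-0.9538]
Step 21: x=[5.5052] v=[-0.5253]
Step 22: x=[5.4966] v=[-0.0863]
Step 23: x=[5.5320] v=[0.3544]
First v>=0 after going negative at step 23, time=2.3000

Answer: 2.3000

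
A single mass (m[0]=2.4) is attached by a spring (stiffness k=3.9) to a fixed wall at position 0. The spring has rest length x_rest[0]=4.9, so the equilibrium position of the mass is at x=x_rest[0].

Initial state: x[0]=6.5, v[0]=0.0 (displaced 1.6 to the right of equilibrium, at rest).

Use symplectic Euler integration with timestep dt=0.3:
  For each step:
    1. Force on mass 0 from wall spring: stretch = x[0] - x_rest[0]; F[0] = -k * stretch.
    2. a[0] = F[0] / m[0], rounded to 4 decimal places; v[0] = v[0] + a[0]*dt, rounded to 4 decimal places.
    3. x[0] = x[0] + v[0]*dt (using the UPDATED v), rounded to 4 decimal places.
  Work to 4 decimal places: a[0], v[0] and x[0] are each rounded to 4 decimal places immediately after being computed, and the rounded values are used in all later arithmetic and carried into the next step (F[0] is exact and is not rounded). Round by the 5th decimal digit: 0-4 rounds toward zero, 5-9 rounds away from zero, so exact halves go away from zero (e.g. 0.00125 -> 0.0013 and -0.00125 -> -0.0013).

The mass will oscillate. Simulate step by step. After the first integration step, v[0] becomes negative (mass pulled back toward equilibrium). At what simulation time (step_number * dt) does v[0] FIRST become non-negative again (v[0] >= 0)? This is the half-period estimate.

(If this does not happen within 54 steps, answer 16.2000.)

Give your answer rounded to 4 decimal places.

Step 0: x=[6.5000] v=[0.0000]
Step 1: x=[6.2660] v=[-0.7800]
Step 2: x=[5.8322] v=[-1.4459]
Step 3: x=[5.2621] v=[-1.9003]
Step 4: x=[4.6391] v=[-2.0768]
Step 5: x=[4.0542] v=[-1.9496]
Step 6: x=[3.5930] v=[-1.5373]
Step 7: x=[3.3230] v=[-0.9001]
Step 8: x=[3.2836] v=[-0.1313]
Step 9: x=[3.4806] v=[0.6567]
First v>=0 after going negative at step 9, time=2.7000

Answer: 2.7000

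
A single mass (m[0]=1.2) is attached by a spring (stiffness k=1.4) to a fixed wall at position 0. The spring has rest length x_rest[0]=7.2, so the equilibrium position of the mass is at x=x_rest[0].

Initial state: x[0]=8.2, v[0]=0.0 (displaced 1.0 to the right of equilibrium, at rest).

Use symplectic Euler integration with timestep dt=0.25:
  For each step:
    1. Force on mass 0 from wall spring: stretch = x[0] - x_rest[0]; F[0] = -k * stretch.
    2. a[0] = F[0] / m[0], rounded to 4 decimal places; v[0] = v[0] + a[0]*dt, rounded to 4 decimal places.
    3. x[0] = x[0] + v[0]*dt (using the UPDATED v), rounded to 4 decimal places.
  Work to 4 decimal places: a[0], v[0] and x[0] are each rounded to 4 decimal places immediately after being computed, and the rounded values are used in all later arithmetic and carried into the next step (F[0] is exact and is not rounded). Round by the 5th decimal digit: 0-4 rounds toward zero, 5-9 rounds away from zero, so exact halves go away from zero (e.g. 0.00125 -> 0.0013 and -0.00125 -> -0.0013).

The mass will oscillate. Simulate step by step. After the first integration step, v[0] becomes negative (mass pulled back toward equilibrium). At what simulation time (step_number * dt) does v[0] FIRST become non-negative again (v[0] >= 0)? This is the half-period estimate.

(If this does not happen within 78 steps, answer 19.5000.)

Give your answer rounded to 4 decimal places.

Answer: 3.0000

Derivation:
Step 0: x=[8.2000] v=[0.0000]
Step 1: x=[8.1271] v=[-0.2917]
Step 2: x=[7.9866] v=[-0.5621]
Step 3: x=[7.7887] v=[-0.7915]
Step 4: x=[7.5479] v=[-0.9632]
Step 5: x=[7.2817] v=[-1.0647]
Step 6: x=[7.0096] v=[-1.0885]
Step 7: x=[6.7514] v=[-1.0330]
Step 8: x=[6.5259] v=[-0.9022]
Step 9: x=[6.3495] v=[-0.7056]
Step 10: x=[6.2351] v=[-0.4575]
Step 11: x=[6.1911] v=[-0.1761]
Step 12: x=[6.2207] v=[0.1182]
First v>=0 after going negative at step 12, time=3.0000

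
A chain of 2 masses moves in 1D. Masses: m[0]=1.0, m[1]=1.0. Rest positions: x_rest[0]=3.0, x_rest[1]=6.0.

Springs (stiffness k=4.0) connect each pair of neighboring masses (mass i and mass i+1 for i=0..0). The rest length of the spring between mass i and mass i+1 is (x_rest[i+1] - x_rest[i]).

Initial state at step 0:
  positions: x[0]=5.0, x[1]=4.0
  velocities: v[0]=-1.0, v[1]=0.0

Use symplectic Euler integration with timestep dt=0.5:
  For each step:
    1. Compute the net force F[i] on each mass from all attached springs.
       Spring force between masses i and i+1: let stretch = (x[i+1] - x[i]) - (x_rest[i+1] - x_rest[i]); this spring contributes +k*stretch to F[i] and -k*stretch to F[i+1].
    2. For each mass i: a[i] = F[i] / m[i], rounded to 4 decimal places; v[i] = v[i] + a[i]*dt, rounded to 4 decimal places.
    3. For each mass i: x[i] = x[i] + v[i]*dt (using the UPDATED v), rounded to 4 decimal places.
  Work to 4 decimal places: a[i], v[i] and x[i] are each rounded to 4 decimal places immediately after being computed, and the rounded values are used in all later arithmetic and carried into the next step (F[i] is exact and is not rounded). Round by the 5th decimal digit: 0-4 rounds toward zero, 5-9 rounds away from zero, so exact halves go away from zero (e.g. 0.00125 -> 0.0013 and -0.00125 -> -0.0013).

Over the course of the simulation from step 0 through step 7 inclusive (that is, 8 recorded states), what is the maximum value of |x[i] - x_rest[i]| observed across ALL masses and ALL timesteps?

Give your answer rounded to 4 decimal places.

Step 0: x=[5.0000 4.0000] v=[-1.0000 0.0000]
Step 1: x=[0.5000 8.0000] v=[-9.0000 8.0000]
Step 2: x=[0.5000 7.5000] v=[0.0000 -1.0000]
Step 3: x=[4.5000 3.0000] v=[8.0000 -9.0000]
Step 4: x=[4.0000 3.0000] v=[-1.0000 0.0000]
Step 5: x=[-0.5000 7.0000] v=[-9.0000 8.0000]
Step 6: x=[-0.5000 6.5000] v=[0.0000 -1.0000]
Step 7: x=[3.5000 2.0000] v=[8.0000 -9.0000]
Max displacement = 4.0000

Answer: 4.0000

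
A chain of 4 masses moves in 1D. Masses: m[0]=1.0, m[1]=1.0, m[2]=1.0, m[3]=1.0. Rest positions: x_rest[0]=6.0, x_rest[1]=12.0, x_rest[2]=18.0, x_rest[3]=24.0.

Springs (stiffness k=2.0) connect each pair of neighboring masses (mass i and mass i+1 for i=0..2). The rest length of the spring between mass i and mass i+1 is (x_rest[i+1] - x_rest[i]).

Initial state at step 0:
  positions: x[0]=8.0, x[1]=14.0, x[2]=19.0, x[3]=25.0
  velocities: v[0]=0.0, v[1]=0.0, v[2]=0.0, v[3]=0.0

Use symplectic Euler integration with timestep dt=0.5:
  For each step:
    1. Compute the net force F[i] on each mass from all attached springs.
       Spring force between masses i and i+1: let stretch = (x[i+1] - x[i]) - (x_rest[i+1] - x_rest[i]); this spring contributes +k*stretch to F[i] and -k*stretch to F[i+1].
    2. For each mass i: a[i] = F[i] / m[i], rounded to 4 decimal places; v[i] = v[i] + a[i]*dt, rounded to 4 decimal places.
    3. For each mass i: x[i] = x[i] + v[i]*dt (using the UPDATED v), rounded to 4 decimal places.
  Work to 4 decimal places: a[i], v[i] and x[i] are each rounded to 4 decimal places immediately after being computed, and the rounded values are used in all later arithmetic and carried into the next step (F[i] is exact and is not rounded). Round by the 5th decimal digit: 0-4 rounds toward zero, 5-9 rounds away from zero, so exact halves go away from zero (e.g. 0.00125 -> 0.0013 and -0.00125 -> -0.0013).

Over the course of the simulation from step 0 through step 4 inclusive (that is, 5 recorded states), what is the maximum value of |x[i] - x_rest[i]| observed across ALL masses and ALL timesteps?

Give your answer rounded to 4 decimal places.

Step 0: x=[8.0000 14.0000 19.0000 25.0000] v=[0.0000 0.0000 0.0000 0.0000]
Step 1: x=[8.0000 13.5000 19.5000 25.0000] v=[0.0000 -1.0000 1.0000 0.0000]
Step 2: x=[7.7500 13.2500 19.7500 25.2500] v=[-0.5000 -0.5000 0.5000 0.5000]
Step 3: x=[7.2500 13.5000 19.5000 25.7500] v=[-1.0000 0.5000 -0.5000 1.0000]
Step 4: x=[6.8750 13.6250 19.3750 26.1250] v=[-0.7500 0.2500 -0.2500 0.7500]
Max displacement = 2.1250

Answer: 2.1250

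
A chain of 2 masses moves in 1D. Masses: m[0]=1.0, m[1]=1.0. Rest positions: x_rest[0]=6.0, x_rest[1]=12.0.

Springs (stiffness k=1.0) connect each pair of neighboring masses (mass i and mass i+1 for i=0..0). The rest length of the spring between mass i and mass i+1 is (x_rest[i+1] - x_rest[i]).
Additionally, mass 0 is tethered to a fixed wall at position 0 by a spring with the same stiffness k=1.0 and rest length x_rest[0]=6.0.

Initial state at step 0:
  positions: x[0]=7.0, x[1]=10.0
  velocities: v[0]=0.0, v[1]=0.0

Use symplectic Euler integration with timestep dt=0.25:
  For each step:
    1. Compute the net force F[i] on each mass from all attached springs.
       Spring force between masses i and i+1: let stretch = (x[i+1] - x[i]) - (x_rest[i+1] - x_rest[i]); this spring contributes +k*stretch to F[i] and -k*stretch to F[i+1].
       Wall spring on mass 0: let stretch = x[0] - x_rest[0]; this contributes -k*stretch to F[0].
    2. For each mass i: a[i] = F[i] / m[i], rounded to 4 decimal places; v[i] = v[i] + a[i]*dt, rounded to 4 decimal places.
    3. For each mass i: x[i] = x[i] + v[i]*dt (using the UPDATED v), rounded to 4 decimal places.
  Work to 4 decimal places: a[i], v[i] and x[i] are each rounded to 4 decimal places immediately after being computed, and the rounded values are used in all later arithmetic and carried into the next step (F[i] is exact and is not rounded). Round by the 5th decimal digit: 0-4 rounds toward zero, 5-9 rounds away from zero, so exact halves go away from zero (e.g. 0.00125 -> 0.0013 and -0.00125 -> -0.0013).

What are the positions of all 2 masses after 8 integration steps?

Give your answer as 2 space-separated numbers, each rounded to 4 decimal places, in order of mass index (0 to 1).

Answer: 4.2750 12.7151

Derivation:
Step 0: x=[7.0000 10.0000] v=[0.0000 0.0000]
Step 1: x=[6.7500 10.1875] v=[-1.0000 0.7500]
Step 2: x=[6.2930 10.5352] v=[-1.8281 1.3906]
Step 3: x=[5.7078 10.9927] v=[-2.3408 1.8301]
Step 4: x=[5.0962 11.4949] v=[-2.4465 2.0089]
Step 5: x=[4.5660 11.9722] v=[-2.1209 1.9092]
Step 6: x=[4.2133 12.3616] v=[-1.4109 1.5577]
Step 7: x=[4.1065 12.6168] v=[-0.4272 1.0206]
Step 8: x=[4.2750 12.7151] v=[0.6738 0.3930]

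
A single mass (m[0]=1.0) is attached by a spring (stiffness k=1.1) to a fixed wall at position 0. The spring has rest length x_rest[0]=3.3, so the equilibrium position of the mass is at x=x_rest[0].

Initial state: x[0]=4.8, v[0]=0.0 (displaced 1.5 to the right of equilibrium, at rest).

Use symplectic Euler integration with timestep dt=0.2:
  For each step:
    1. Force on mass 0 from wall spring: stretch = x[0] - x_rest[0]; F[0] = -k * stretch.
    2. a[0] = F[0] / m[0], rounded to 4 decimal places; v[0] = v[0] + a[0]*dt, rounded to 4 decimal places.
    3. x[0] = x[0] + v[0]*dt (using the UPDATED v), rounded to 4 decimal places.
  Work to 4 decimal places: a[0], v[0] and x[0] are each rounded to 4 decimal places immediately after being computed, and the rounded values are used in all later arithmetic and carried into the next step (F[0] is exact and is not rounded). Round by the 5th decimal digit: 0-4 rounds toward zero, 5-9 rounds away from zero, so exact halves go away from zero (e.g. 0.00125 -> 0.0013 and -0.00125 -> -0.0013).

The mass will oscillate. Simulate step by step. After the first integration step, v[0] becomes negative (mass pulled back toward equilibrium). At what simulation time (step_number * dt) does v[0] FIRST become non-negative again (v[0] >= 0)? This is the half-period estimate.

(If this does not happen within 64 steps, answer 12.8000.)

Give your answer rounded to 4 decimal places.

Answer: 3.0000

Derivation:
Step 0: x=[4.8000] v=[0.0000]
Step 1: x=[4.7340] v=[-0.3300]
Step 2: x=[4.6049] v=[-0.6455]
Step 3: x=[4.4184] v=[-0.9326]
Step 4: x=[4.1827] v=[-1.1786]
Step 5: x=[3.9081] v=[-1.3728]
Step 6: x=[3.6068] v=[-1.5066]
Step 7: x=[3.2920] v=[-1.5741]
Step 8: x=[2.9775] v=[-1.5723]
Step 9: x=[2.6772] v=[-1.5013]
Step 10: x=[2.4043] v=[-1.3643]
Step 11: x=[2.1709] v=[-1.1672]
Step 12: x=[1.9871] v=[-0.9188]
Step 13: x=[1.8611] v=[-0.6300]
Step 14: x=[1.7984] v=[-0.3134]
Step 15: x=[1.8018] v=[0.0170]
First v>=0 after going negative at step 15, time=3.0000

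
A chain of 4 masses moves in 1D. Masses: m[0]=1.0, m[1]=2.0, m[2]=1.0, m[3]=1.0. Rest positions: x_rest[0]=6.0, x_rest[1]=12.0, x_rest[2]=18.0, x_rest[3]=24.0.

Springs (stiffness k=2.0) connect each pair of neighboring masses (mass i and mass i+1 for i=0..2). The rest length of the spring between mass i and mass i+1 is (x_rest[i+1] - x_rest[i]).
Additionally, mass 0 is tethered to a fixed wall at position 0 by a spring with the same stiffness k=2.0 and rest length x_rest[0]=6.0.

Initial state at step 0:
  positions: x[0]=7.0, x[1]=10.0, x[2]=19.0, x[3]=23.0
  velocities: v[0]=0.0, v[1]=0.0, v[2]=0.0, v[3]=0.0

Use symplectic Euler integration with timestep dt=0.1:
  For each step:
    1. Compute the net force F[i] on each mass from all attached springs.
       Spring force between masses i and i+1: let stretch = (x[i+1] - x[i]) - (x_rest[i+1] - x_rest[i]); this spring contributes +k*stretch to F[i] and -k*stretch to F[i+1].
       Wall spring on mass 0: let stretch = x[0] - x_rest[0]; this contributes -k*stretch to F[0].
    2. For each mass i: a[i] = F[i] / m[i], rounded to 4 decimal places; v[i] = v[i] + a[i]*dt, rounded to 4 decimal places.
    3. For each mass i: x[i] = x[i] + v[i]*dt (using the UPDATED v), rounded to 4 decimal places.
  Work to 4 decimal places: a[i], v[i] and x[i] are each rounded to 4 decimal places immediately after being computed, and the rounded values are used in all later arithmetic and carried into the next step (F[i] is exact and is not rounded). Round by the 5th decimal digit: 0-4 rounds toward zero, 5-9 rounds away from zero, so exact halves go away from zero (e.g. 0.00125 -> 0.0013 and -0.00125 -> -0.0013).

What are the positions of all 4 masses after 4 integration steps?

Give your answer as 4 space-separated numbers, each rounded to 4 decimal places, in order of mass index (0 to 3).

Step 0: x=[7.0000 10.0000 19.0000 23.0000] v=[0.0000 0.0000 0.0000 0.0000]
Step 1: x=[6.9200 10.0600 18.9000 23.0400] v=[-0.8000 0.6000 -1.0000 0.4000]
Step 2: x=[6.7644 10.1770 18.7060 23.1172] v=[-1.5560 1.1700 -1.9400 0.7720]
Step 3: x=[6.5418 10.3452 18.4296 23.2262] v=[-2.2264 1.6816 -2.7636 1.0898]
Step 4: x=[6.2644 10.5562 18.0875 23.3593] v=[-2.7741 2.1097 -3.4212 1.3305]

Answer: 6.2644 10.5562 18.0875 23.3593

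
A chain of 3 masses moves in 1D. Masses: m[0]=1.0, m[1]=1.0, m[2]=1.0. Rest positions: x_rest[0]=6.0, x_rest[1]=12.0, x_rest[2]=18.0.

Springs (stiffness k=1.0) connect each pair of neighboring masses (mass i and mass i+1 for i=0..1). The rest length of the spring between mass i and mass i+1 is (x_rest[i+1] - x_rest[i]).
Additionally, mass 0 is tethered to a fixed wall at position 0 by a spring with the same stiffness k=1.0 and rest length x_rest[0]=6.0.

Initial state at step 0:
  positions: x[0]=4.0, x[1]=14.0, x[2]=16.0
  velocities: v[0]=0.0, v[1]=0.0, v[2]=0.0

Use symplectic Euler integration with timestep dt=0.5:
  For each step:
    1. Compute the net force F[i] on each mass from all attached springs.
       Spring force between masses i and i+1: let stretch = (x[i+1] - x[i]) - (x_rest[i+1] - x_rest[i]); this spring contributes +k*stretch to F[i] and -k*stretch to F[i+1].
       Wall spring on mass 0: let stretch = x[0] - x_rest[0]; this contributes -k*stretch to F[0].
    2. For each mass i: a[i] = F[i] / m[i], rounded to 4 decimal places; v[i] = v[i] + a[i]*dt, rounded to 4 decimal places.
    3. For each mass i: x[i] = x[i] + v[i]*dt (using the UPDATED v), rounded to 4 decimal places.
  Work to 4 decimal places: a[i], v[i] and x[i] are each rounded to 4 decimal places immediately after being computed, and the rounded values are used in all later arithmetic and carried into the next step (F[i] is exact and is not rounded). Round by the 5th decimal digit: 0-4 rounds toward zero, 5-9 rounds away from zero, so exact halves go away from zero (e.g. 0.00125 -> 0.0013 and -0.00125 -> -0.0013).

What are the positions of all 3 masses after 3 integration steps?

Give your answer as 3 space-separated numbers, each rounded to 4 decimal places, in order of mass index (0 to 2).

Step 0: x=[4.0000 14.0000 16.0000] v=[0.0000 0.0000 0.0000]
Step 1: x=[5.5000 12.0000 17.0000] v=[3.0000 -4.0000 2.0000]
Step 2: x=[7.2500 9.6250 18.2500] v=[3.5000 -4.7500 2.5000]
Step 3: x=[7.7813 8.8125 18.8438] v=[1.0625 -1.6250 1.1875]

Answer: 7.7813 8.8125 18.8438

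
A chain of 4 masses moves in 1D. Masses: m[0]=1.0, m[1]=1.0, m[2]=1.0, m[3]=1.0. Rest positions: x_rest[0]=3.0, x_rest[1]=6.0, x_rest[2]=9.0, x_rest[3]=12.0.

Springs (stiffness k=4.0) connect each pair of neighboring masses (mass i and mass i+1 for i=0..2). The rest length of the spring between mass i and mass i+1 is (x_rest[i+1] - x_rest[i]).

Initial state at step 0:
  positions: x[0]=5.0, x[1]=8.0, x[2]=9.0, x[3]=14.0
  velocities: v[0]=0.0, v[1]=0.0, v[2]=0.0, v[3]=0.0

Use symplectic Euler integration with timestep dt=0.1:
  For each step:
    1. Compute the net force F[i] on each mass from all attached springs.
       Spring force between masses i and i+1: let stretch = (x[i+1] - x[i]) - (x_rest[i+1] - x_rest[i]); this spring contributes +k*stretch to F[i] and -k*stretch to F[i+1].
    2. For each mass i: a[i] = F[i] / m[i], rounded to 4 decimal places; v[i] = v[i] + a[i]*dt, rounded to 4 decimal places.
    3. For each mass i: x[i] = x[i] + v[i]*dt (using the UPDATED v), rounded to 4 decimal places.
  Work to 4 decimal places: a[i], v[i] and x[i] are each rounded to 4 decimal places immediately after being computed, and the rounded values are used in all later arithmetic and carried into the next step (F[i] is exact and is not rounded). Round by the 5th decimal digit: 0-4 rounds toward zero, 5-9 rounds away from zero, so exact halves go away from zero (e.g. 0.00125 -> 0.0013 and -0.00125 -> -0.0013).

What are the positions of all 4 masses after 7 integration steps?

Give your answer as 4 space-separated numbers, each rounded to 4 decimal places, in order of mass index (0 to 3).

Step 0: x=[5.0000 8.0000 9.0000 14.0000] v=[0.0000 0.0000 0.0000 0.0000]
Step 1: x=[5.0000 7.9200 9.1600 13.9200] v=[0.0000 -0.8000 1.6000 -0.8000]
Step 2: x=[4.9968 7.7728 9.4608 13.7696] v=[-0.0320 -1.4720 3.0080 -1.5040]
Step 3: x=[4.9846 7.5821 9.8664 13.5669] v=[-0.1216 -1.9072 4.0563 -2.0275]
Step 4: x=[4.9563 7.3789 10.3287 13.3361] v=[-0.2826 -2.0325 4.6228 -2.3077]
Step 5: x=[4.9049 7.1967 10.7933 13.1050] v=[-0.5136 -1.8216 4.6458 -2.3107]
Step 6: x=[4.8252 7.0667 11.2065 12.9015] v=[-0.7969 -1.2997 4.1318 -2.0354]
Step 7: x=[4.7152 7.0127 11.5219 12.7502] v=[-1.1003 -0.5404 3.1539 -1.5134]

Answer: 4.7152 7.0127 11.5219 12.7502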